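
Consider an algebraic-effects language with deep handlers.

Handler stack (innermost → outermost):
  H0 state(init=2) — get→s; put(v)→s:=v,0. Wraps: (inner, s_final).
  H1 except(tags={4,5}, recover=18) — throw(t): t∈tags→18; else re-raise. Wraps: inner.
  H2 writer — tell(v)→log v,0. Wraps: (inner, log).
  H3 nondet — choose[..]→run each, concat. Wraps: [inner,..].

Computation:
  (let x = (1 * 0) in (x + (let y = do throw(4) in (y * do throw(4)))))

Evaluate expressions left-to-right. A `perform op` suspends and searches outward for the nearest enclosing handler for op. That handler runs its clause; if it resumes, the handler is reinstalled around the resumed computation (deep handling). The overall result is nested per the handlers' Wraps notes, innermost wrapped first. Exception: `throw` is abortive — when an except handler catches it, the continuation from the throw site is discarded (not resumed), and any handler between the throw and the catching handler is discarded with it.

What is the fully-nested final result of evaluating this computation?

Answer: [(18, ())]

Step-by-step:
throw(4) @ H1 caught ⇒ 18
H2 returns (18, ())
H3 returns [(18, ())]
= [(18, ())]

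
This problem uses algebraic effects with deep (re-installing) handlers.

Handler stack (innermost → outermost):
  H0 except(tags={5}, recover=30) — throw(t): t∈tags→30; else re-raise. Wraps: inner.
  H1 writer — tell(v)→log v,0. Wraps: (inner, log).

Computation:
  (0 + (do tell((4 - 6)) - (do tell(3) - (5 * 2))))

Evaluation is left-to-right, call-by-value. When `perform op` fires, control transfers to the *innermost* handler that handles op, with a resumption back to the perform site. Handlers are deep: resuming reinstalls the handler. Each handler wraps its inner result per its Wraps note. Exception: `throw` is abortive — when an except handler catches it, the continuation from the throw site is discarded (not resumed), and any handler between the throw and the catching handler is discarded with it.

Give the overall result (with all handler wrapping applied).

Evaluation trace:
tell(-2) @ H1 ⇒ log+=-2
tell(3) @ H1 ⇒ log+=3
H0 returns 10
H1 returns (10, (-2, 3))
= (10, (-2, 3))

Answer: (10, (-2, 3))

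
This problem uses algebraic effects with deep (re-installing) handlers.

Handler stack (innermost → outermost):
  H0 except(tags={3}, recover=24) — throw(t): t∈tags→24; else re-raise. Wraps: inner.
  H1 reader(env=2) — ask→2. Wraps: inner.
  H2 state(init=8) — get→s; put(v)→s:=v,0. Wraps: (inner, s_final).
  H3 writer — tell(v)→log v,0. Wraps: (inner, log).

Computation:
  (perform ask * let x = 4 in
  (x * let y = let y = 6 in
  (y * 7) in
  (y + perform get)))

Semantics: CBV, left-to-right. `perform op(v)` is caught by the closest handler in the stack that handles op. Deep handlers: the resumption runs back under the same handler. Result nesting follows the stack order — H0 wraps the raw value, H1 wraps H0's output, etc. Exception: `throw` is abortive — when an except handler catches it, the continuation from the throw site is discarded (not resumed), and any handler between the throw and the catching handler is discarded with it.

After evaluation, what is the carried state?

Evaluation trace:
ask @ H1 ⇒ 2
get @ H2 ⇒ 8
H0 returns 400
H1 returns 400
H2 returns (400, 8)
H3 returns ((400, 8), ())
= ((400, 8), ())

Answer: 8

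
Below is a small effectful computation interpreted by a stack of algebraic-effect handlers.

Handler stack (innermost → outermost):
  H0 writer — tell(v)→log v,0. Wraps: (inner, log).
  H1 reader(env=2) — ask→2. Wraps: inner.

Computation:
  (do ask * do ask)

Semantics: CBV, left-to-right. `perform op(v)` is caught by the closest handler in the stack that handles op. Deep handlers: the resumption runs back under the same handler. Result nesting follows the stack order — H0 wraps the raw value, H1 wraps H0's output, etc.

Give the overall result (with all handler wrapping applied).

Answer: (4, ())

Evaluation trace:
ask @ H1 ⇒ 2
ask @ H1 ⇒ 2
H0 returns (4, ())
H1 returns (4, ())
= (4, ())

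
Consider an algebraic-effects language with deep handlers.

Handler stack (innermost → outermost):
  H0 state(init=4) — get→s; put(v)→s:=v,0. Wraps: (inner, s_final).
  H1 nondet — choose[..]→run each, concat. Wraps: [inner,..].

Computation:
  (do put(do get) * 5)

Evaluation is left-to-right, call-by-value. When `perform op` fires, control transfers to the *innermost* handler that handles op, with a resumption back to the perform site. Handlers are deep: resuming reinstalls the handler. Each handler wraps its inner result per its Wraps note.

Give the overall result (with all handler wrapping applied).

Step-by-step:
get @ H0 ⇒ 4
put(4) @ H0 ⇒ s:=4
H0 returns (0, 4)
H1 returns [(0, 4)]
= [(0, 4)]

Answer: [(0, 4)]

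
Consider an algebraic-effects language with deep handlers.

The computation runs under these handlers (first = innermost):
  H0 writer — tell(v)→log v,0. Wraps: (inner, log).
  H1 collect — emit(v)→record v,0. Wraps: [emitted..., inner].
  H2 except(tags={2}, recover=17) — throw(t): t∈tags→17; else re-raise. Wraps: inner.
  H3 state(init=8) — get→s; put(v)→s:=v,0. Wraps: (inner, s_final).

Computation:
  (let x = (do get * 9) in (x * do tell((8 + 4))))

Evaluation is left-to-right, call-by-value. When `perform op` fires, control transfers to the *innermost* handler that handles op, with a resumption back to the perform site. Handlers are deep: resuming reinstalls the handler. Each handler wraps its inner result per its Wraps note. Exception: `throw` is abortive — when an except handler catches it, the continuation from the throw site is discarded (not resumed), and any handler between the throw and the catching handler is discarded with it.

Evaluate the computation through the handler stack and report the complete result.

Step-by-step:
get @ H3 ⇒ 8
tell(12) @ H0 ⇒ log+=12
H0 returns (0, (12))
H1 returns [(0, (12))]
H2 returns [(0, (12))]
H3 returns ([(0, (12))], 8)
= ([(0, (12))], 8)

Answer: ([(0, (12))], 8)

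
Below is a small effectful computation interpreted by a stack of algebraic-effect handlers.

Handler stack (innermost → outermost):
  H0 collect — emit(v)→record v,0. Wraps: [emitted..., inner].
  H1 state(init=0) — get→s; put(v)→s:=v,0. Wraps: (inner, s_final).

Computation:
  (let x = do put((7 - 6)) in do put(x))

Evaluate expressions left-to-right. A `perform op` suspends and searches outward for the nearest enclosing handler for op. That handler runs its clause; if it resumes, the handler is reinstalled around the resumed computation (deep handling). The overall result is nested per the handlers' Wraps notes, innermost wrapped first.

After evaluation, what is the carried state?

Evaluation trace:
put(1) @ H1 ⇒ s:=1
put(0) @ H1 ⇒ s:=0
H0 returns [0]
H1 returns ([0], 0)
= ([0], 0)

Answer: 0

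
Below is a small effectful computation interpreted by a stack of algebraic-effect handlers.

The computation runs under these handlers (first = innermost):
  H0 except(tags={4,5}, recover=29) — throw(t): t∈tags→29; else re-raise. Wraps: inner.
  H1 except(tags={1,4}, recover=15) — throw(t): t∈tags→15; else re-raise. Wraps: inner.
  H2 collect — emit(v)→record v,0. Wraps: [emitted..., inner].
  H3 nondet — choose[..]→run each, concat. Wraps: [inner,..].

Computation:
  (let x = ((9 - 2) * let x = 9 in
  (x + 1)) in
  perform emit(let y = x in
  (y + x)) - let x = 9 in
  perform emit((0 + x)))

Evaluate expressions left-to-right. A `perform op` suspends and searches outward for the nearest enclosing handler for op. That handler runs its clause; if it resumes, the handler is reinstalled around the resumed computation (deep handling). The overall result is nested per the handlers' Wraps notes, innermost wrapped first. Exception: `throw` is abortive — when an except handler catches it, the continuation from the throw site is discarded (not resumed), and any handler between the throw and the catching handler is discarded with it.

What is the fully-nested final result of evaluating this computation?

Answer: [[140, 9, 0]]

Step-by-step:
emit(140) @ H2 ⇒ out+=140
emit(9) @ H2 ⇒ out+=9
H0 returns 0
H1 returns 0
H2 returns [140, 9, 0]
H3 returns [[140, 9, 0]]
= [[140, 9, 0]]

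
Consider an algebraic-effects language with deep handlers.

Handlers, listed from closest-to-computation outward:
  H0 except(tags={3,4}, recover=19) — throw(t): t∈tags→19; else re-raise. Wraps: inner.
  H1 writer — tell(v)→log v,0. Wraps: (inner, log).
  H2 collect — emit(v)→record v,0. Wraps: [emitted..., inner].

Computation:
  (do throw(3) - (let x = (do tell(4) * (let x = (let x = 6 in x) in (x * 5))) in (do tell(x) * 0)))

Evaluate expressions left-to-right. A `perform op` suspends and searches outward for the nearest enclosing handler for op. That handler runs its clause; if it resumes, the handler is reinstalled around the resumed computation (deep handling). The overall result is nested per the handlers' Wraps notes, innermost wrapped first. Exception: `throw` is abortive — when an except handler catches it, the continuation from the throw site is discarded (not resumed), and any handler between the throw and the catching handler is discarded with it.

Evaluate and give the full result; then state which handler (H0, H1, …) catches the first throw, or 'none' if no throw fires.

Evaluation trace:
throw(3) @ H0 caught ⇒ 19
H1 returns (19, ())
H2 returns [(19, ())]
= [(19, ())]

Answer: [(19, ())] ; first throw caught by: H0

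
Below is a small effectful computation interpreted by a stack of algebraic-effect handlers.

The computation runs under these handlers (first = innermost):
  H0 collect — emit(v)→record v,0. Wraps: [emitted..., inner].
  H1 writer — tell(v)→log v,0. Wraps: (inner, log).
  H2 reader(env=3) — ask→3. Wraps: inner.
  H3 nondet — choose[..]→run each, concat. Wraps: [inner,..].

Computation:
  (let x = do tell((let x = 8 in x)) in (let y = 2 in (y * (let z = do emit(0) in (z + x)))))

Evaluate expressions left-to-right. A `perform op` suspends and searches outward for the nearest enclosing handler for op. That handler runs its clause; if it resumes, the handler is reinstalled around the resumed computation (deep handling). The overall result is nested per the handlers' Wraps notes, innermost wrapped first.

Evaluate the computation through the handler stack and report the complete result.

Answer: [([0, 0], (8))]

Working:
tell(8) @ H1 ⇒ log+=8
emit(0) @ H0 ⇒ out+=0
H0 returns [0, 0]
H1 returns ([0, 0], (8))
H2 returns ([0, 0], (8))
H3 returns [([0, 0], (8))]
= [([0, 0], (8))]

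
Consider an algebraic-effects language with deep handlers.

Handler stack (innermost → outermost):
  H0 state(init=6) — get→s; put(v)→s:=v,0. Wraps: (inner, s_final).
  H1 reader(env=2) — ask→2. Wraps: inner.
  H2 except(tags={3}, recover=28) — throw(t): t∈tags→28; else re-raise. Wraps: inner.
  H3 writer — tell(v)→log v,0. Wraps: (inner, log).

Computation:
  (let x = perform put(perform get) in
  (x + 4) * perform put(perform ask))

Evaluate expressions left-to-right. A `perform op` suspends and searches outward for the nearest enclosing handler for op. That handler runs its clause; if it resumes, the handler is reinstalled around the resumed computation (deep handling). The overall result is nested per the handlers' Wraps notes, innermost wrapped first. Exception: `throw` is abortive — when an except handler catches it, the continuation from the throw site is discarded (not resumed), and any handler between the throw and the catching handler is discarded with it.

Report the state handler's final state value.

Answer: 2

Evaluation trace:
get @ H0 ⇒ 6
put(6) @ H0 ⇒ s:=6
ask @ H1 ⇒ 2
put(2) @ H0 ⇒ s:=2
H0 returns (0, 2)
H1 returns (0, 2)
H2 returns (0, 2)
H3 returns ((0, 2), ())
= ((0, 2), ())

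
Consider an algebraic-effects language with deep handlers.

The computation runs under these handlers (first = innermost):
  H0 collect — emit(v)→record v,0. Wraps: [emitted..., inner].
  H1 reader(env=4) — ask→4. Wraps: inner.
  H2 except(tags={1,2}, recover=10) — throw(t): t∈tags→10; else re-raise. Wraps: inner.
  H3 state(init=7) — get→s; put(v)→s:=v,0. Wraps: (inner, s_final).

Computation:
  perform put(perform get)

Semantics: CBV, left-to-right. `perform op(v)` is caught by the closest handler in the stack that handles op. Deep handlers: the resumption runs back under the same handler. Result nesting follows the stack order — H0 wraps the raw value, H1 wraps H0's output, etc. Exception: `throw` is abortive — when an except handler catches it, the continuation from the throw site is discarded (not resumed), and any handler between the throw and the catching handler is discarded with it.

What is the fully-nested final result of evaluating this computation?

Working:
get @ H3 ⇒ 7
put(7) @ H3 ⇒ s:=7
H0 returns [0]
H1 returns [0]
H2 returns [0]
H3 returns ([0], 7)
= ([0], 7)

Answer: ([0], 7)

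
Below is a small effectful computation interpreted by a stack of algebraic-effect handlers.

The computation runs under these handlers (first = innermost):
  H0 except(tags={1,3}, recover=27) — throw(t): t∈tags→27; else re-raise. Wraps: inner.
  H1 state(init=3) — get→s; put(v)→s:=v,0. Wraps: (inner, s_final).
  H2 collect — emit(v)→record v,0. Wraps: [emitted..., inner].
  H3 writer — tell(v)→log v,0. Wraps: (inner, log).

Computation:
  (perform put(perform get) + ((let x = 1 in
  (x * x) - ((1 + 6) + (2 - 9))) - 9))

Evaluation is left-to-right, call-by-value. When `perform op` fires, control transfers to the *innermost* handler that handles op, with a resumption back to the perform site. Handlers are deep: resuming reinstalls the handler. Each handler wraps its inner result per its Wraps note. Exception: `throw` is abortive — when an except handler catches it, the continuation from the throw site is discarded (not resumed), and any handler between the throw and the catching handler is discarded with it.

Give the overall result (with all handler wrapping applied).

Step-by-step:
get @ H1 ⇒ 3
put(3) @ H1 ⇒ s:=3
H0 returns -8
H1 returns (-8, 3)
H2 returns [(-8, 3)]
H3 returns ([(-8, 3)], ())
= ([(-8, 3)], ())

Answer: ([(-8, 3)], ())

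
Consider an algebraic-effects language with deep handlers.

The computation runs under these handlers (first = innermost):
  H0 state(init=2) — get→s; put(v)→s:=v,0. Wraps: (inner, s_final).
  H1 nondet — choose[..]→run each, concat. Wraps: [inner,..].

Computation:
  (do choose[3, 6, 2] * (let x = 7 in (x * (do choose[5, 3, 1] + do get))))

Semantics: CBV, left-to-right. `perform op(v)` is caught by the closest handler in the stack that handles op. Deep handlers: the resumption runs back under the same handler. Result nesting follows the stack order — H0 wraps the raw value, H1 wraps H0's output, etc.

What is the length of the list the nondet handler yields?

Working:
choose[3, 6, 2] @ H1
  branch[0] choose=3:
    choose[5, 3, 1] @ H1
      branch[0] choose=5:
        get @ H0 ⇒ 2
        H0 returns (147, 2)
        H1 returns [(147, 2)]
      branch[1] choose=3:
        get @ H0 ⇒ 2
        H0 returns (105, 2)
        H1 returns [(105, 2)]
      branch[2] choose=1:
        get @ H0 ⇒ 2
        H0 returns (63, 2)
        H1 returns [(63, 2)]
  branch[1] choose=6:
    choose[5, 3, 1] @ H1
      branch[0] choose=5:
        get @ H0 ⇒ 2
        H0 returns (294, 2)
        H1 returns [(294, 2)]
      branch[1] choose=3:
        get @ H0 ⇒ 2
        H0 returns (210, 2)
        H1 returns [(210, 2)]
      branch[2] choose=1:
        get @ H0 ⇒ 2
        H0 returns (126, 2)
        H1 returns [(126, 2)]
  branch[2] choose=2:
    choose[5, 3, 1] @ H1
      branch[0] choose=5:
        get @ H0 ⇒ 2
        H0 returns (98, 2)
        H1 returns [(98, 2)]
      branch[1] choose=3:
        get @ H0 ⇒ 2
        H0 returns (70, 2)
        H1 returns [(70, 2)]
      branch[2] choose=1:
        get @ H0 ⇒ 2
        H0 returns (42, 2)
        H1 returns [(42, 2)]
= [(147, 2), (105, 2), (63, 2), (294, 2), (210, 2), (126, 2), (98, 2), (70, 2), (42, 2)]

Answer: 9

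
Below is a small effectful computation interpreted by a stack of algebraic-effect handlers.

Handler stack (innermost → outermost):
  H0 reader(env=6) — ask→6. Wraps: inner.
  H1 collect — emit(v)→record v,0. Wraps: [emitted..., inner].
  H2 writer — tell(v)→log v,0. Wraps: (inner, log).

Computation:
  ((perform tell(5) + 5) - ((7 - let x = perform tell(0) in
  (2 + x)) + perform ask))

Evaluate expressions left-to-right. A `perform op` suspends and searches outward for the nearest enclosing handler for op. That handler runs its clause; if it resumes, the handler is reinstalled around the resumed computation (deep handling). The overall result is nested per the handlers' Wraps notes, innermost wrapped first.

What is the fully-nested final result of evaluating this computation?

Step-by-step:
tell(5) @ H2 ⇒ log+=5
tell(0) @ H2 ⇒ log+=0
ask @ H0 ⇒ 6
H0 returns -6
H1 returns [-6]
H2 returns ([-6], (5, 0))
= ([-6], (5, 0))

Answer: ([-6], (5, 0))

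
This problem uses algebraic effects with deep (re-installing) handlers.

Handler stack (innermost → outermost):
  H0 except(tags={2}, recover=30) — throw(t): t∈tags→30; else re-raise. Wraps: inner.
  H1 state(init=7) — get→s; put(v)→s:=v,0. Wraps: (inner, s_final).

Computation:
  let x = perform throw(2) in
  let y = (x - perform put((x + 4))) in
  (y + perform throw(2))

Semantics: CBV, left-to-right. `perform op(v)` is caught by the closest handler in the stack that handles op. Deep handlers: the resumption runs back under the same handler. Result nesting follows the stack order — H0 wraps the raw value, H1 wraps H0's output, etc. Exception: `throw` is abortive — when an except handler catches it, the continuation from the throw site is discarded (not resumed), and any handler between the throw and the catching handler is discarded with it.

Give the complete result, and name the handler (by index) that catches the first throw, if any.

Working:
throw(2) @ H0 caught ⇒ 30
H1 returns (30, 7)
= (30, 7)

Answer: (30, 7) ; first throw caught by: H0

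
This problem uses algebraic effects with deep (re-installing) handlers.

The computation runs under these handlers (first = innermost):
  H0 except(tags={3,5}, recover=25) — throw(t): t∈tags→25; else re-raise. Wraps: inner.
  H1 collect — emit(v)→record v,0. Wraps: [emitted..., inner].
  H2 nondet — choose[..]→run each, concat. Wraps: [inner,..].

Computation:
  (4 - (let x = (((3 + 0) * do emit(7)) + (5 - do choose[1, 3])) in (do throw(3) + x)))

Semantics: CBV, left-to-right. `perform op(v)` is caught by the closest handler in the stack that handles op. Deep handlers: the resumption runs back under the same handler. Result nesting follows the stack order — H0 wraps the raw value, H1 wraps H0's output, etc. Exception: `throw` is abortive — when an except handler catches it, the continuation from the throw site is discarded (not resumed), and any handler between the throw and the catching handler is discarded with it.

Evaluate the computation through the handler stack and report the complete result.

Step-by-step:
emit(7) @ H1 ⇒ out+=7
choose[1, 3] @ H2
  branch[0] choose=1:
    throw(3) @ H0 caught ⇒ 25
    H1 returns [7, 25]
    H2 returns [[7, 25]]
  branch[1] choose=3:
    throw(3) @ H0 caught ⇒ 25
    H1 returns [7, 25]
    H2 returns [[7, 25]]
= [[7, 25], [7, 25]]

Answer: [[7, 25], [7, 25]]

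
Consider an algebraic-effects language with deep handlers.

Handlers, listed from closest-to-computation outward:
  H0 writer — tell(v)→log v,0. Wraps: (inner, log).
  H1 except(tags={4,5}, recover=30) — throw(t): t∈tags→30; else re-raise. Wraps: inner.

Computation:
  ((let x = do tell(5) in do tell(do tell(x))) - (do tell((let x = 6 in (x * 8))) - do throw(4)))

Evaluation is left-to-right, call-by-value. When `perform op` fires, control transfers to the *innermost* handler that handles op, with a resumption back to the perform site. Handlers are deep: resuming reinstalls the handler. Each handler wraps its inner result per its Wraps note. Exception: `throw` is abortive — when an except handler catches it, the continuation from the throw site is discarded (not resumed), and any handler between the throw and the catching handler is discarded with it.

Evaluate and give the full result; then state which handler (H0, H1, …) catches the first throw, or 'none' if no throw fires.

Step-by-step:
tell(5) @ H0 ⇒ log+=5
tell(0) @ H0 ⇒ log+=0
tell(0) @ H0 ⇒ log+=0
tell(48) @ H0 ⇒ log+=48
throw(4) @ H1 caught ⇒ 30
= 30

Answer: 30 ; first throw caught by: H1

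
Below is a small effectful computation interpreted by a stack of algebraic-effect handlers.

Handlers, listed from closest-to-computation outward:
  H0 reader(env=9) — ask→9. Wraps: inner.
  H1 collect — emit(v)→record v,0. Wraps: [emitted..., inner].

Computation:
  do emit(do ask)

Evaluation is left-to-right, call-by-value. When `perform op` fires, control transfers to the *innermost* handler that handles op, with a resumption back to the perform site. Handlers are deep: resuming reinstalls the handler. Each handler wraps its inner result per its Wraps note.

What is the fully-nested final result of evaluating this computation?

Answer: [9, 0]

Evaluation trace:
ask @ H0 ⇒ 9
emit(9) @ H1 ⇒ out+=9
H0 returns 0
H1 returns [9, 0]
= [9, 0]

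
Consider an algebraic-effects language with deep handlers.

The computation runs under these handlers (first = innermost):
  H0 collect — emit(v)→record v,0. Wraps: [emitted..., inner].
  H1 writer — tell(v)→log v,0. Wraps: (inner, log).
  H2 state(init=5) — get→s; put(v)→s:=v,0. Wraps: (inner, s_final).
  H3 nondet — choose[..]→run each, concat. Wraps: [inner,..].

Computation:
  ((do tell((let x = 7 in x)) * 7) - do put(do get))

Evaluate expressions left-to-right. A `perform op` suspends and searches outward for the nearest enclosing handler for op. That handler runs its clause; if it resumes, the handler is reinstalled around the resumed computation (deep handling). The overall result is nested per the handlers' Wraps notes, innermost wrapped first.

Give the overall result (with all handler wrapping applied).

Step-by-step:
tell(7) @ H1 ⇒ log+=7
get @ H2 ⇒ 5
put(5) @ H2 ⇒ s:=5
H0 returns [0]
H1 returns ([0], (7))
H2 returns (([0], (7)), 5)
H3 returns [(([0], (7)), 5)]
= [(([0], (7)), 5)]

Answer: [(([0], (7)), 5)]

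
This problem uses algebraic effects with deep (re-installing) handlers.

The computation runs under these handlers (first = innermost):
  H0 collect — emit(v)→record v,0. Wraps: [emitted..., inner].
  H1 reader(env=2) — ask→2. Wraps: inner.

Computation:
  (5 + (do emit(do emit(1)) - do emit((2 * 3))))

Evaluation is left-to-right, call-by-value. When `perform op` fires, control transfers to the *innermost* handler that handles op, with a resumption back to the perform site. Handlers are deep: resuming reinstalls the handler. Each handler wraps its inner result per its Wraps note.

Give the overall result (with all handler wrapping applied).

Answer: [1, 0, 6, 5]

Step-by-step:
emit(1) @ H0 ⇒ out+=1
emit(0) @ H0 ⇒ out+=0
emit(6) @ H0 ⇒ out+=6
H0 returns [1, 0, 6, 5]
H1 returns [1, 0, 6, 5]
= [1, 0, 6, 5]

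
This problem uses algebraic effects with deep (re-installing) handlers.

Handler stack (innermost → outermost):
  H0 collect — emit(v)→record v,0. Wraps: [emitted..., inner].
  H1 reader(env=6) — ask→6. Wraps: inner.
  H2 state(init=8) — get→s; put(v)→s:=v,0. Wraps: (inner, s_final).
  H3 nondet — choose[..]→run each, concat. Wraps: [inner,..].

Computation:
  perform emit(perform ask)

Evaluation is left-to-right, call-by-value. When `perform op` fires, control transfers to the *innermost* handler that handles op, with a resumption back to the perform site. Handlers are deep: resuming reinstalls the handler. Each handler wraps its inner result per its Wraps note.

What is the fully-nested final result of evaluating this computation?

Answer: [([6, 0], 8)]

Evaluation trace:
ask @ H1 ⇒ 6
emit(6) @ H0 ⇒ out+=6
H0 returns [6, 0]
H1 returns [6, 0]
H2 returns ([6, 0], 8)
H3 returns [([6, 0], 8)]
= [([6, 0], 8)]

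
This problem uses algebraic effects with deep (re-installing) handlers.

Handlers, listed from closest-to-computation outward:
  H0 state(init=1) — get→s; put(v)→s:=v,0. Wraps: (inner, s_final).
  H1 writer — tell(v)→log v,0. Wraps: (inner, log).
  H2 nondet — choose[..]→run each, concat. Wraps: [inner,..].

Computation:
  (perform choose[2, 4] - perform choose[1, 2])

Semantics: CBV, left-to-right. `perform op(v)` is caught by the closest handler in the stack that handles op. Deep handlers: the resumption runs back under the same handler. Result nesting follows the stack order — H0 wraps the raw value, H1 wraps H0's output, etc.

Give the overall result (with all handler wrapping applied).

Answer: [((1, 1), ()), ((0, 1), ()), ((3, 1), ()), ((2, 1), ())]

Step-by-step:
choose[2, 4] @ H2
  branch[0] choose=2:
    choose[1, 2] @ H2
      branch[0] choose=1:
        H0 returns (1, 1)
        H1 returns ((1, 1), ())
        H2 returns [((1, 1), ())]
      branch[1] choose=2:
        H0 returns (0, 1)
        H1 returns ((0, 1), ())
        H2 returns [((0, 1), ())]
  branch[1] choose=4:
    choose[1, 2] @ H2
      branch[0] choose=1:
        H0 returns (3, 1)
        H1 returns ((3, 1), ())
        H2 returns [((3, 1), ())]
      branch[1] choose=2:
        H0 returns (2, 1)
        H1 returns ((2, 1), ())
        H2 returns [((2, 1), ())]
= [((1, 1), ()), ((0, 1), ()), ((3, 1), ()), ((2, 1), ())]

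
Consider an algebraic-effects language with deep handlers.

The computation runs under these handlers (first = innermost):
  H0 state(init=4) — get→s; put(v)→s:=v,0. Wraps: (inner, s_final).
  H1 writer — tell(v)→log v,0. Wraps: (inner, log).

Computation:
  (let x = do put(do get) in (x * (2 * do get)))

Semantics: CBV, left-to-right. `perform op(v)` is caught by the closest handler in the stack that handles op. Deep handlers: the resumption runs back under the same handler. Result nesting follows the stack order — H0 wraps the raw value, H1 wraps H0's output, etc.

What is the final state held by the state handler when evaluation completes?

Step-by-step:
get @ H0 ⇒ 4
put(4) @ H0 ⇒ s:=4
get @ H0 ⇒ 4
H0 returns (0, 4)
H1 returns ((0, 4), ())
= ((0, 4), ())

Answer: 4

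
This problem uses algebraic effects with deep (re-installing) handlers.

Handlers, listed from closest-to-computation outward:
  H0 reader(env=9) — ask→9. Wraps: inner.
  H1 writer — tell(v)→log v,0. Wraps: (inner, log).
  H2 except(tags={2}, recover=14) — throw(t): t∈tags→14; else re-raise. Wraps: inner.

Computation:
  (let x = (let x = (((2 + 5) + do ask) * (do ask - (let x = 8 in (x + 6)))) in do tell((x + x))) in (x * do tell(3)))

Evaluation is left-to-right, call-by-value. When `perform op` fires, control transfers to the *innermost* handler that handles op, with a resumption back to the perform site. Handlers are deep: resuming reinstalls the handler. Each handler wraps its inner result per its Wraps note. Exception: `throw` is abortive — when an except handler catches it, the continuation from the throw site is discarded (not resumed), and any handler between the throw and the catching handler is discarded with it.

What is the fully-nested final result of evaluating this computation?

Answer: (0, (-160, 3))

Working:
ask @ H0 ⇒ 9
ask @ H0 ⇒ 9
tell(-160) @ H1 ⇒ log+=-160
tell(3) @ H1 ⇒ log+=3
H0 returns 0
H1 returns (0, (-160, 3))
H2 returns (0, (-160, 3))
= (0, (-160, 3))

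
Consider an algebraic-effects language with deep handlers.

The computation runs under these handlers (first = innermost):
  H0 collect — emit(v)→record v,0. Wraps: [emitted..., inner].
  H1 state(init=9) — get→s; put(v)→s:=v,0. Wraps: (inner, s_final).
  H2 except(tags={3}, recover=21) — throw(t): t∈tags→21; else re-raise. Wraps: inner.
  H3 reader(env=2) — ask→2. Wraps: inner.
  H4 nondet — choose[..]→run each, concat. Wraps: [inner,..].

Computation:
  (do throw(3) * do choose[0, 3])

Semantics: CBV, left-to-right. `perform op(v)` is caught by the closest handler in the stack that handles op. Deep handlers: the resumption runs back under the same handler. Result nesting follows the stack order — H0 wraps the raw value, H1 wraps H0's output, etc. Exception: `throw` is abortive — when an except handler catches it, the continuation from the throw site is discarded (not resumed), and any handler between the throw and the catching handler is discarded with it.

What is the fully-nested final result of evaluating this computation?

Answer: [21]

Evaluation trace:
throw(3) @ H2 caught ⇒ 21
H3 returns 21
H4 returns [21]
= [21]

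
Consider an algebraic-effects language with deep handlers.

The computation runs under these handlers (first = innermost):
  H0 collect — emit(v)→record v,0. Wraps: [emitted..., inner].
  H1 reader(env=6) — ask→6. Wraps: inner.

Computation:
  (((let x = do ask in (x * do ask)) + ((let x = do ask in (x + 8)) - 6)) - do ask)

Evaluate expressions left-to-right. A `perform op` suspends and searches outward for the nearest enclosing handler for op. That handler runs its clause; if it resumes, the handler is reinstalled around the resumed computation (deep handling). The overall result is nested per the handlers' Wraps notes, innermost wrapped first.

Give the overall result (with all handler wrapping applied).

Answer: [38]

Step-by-step:
ask @ H1 ⇒ 6
ask @ H1 ⇒ 6
ask @ H1 ⇒ 6
ask @ H1 ⇒ 6
H0 returns [38]
H1 returns [38]
= [38]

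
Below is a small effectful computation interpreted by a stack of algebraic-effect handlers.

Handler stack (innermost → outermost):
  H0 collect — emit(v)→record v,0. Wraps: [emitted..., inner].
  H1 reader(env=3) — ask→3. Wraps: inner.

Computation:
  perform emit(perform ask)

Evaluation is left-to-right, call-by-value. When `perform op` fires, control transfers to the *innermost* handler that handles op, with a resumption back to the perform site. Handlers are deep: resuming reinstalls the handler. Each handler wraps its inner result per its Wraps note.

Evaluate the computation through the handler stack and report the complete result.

Step-by-step:
ask @ H1 ⇒ 3
emit(3) @ H0 ⇒ out+=3
H0 returns [3, 0]
H1 returns [3, 0]
= [3, 0]

Answer: [3, 0]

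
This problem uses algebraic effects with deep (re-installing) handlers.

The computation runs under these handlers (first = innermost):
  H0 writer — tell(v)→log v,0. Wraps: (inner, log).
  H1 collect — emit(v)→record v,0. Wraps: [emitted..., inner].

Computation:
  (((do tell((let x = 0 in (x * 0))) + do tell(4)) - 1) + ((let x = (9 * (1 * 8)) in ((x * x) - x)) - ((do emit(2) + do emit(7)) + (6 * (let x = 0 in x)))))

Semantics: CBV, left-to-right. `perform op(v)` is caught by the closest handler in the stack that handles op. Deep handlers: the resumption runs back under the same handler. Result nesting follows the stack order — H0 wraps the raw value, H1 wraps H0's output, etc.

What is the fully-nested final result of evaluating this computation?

Answer: [2, 7, (5111, (0, 4))]

Evaluation trace:
tell(0) @ H0 ⇒ log+=0
tell(4) @ H0 ⇒ log+=4
emit(2) @ H1 ⇒ out+=2
emit(7) @ H1 ⇒ out+=7
H0 returns (5111, (0, 4))
H1 returns [2, 7, (5111, (0, 4))]
= [2, 7, (5111, (0, 4))]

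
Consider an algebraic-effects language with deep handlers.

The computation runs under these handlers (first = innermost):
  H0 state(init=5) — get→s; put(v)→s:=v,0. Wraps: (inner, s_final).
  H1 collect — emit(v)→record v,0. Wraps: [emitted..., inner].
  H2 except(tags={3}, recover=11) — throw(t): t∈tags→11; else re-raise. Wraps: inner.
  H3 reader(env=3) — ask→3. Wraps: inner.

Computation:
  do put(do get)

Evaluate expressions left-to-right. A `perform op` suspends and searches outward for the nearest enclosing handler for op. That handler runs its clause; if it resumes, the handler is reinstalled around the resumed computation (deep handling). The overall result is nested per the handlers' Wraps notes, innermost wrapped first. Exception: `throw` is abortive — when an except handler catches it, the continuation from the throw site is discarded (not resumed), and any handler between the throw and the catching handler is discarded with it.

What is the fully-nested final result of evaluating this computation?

Working:
get @ H0 ⇒ 5
put(5) @ H0 ⇒ s:=5
H0 returns (0, 5)
H1 returns [(0, 5)]
H2 returns [(0, 5)]
H3 returns [(0, 5)]
= [(0, 5)]

Answer: [(0, 5)]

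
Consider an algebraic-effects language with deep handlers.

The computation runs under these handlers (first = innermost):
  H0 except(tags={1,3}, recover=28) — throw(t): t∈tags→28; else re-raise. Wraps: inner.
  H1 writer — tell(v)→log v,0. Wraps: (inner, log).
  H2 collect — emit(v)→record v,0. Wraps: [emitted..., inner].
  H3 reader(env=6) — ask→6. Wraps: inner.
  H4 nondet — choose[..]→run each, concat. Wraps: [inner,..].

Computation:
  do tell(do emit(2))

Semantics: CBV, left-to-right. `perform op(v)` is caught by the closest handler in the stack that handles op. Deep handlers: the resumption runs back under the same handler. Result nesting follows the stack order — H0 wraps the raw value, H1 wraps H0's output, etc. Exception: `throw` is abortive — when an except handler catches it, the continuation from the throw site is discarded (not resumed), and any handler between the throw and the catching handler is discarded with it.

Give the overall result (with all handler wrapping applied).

Answer: [[2, (0, (0))]]

Working:
emit(2) @ H2 ⇒ out+=2
tell(0) @ H1 ⇒ log+=0
H0 returns 0
H1 returns (0, (0))
H2 returns [2, (0, (0))]
H3 returns [2, (0, (0))]
H4 returns [[2, (0, (0))]]
= [[2, (0, (0))]]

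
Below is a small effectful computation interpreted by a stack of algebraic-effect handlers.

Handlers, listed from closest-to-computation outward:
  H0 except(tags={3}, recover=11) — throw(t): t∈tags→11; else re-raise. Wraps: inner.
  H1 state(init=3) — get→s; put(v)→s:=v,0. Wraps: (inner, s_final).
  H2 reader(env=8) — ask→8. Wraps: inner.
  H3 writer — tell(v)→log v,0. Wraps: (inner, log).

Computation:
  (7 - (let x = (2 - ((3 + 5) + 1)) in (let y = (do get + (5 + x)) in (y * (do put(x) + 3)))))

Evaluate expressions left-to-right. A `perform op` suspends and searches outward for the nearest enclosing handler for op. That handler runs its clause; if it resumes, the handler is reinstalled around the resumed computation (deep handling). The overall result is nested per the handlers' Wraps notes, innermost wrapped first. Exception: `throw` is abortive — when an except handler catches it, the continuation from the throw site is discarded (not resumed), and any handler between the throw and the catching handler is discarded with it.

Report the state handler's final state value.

Answer: -7

Step-by-step:
get @ H1 ⇒ 3
put(-7) @ H1 ⇒ s:=-7
H0 returns 4
H1 returns (4, -7)
H2 returns (4, -7)
H3 returns ((4, -7), ())
= ((4, -7), ())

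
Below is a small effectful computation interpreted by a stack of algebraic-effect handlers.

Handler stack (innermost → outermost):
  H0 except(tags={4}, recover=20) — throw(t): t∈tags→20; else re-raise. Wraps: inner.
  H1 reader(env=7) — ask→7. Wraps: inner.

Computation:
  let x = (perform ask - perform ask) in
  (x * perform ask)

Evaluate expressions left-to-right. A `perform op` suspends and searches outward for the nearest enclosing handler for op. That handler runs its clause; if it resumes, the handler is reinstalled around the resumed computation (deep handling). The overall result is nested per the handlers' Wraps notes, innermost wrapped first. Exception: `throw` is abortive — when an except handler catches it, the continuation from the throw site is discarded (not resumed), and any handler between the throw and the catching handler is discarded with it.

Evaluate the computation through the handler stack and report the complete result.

Step-by-step:
ask @ H1 ⇒ 7
ask @ H1 ⇒ 7
ask @ H1 ⇒ 7
H0 returns 0
H1 returns 0
= 0

Answer: 0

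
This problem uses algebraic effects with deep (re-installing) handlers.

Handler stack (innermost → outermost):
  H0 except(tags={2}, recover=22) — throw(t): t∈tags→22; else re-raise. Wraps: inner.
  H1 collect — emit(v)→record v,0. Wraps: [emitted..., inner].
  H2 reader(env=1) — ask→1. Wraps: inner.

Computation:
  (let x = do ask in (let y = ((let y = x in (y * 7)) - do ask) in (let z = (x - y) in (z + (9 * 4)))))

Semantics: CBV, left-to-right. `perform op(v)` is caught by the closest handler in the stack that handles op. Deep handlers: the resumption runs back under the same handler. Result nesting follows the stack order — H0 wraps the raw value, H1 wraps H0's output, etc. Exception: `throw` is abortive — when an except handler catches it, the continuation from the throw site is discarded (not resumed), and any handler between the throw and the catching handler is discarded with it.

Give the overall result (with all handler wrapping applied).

Answer: [31]

Step-by-step:
ask @ H2 ⇒ 1
ask @ H2 ⇒ 1
H0 returns 31
H1 returns [31]
H2 returns [31]
= [31]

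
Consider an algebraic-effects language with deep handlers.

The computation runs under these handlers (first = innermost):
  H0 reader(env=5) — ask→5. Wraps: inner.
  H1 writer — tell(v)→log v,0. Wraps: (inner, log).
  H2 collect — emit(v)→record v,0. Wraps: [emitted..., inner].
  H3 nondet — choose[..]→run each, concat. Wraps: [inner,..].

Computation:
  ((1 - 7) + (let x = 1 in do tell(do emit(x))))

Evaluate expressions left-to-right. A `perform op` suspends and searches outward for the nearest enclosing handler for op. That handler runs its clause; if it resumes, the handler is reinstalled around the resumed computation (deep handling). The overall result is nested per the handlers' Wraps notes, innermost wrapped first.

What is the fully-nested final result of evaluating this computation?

Answer: [[1, (-6, (0))]]

Step-by-step:
emit(1) @ H2 ⇒ out+=1
tell(0) @ H1 ⇒ log+=0
H0 returns -6
H1 returns (-6, (0))
H2 returns [1, (-6, (0))]
H3 returns [[1, (-6, (0))]]
= [[1, (-6, (0))]]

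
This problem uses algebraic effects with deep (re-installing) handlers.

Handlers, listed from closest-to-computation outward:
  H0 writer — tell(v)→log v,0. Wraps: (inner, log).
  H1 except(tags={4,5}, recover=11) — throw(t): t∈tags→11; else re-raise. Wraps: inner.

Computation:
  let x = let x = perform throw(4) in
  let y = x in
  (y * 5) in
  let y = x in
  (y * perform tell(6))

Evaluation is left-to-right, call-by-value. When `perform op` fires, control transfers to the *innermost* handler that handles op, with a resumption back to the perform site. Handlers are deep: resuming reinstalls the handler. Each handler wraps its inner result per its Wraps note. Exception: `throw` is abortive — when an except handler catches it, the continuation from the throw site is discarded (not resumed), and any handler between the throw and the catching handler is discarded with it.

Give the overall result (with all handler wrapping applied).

Answer: 11

Evaluation trace:
throw(4) @ H1 caught ⇒ 11
= 11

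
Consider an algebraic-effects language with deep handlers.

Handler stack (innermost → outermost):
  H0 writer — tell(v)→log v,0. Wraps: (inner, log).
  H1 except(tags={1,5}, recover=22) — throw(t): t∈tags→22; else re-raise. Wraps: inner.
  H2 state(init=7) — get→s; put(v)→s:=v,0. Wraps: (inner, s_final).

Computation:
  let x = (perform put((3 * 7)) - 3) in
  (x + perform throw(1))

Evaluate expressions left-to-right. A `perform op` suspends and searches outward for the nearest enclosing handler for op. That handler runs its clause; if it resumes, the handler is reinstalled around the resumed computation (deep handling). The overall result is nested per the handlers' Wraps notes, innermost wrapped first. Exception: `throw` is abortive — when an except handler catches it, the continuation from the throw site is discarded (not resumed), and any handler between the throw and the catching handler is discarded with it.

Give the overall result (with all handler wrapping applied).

Working:
put(21) @ H2 ⇒ s:=21
throw(1) @ H1 caught ⇒ 22
H2 returns (22, 21)
= (22, 21)

Answer: (22, 21)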